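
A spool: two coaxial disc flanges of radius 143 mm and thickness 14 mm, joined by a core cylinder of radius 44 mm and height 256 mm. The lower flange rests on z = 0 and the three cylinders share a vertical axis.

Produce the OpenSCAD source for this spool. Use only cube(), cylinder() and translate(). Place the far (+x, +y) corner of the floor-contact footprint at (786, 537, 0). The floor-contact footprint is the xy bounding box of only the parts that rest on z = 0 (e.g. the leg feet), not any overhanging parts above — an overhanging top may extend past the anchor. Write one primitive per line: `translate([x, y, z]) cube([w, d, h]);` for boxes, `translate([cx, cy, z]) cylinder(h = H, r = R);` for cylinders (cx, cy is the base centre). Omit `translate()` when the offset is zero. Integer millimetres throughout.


translate([643, 394, 0]) cylinder(h = 14, r = 143);
translate([643, 394, 14]) cylinder(h = 256, r = 44);
translate([643, 394, 270]) cylinder(h = 14, r = 143);


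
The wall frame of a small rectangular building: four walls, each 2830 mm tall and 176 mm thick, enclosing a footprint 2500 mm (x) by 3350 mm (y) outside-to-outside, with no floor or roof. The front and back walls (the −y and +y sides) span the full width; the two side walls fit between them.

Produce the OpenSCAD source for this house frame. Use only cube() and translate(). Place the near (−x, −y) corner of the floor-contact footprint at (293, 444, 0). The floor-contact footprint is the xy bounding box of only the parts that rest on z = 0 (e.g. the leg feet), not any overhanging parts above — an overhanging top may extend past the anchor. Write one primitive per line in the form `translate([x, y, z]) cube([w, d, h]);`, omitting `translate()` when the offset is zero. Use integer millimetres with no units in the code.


translate([293, 444, 0]) cube([2500, 176, 2830]);
translate([293, 3618, 0]) cube([2500, 176, 2830]);
translate([293, 620, 0]) cube([176, 2998, 2830]);
translate([2617, 620, 0]) cube([176, 2998, 2830]);


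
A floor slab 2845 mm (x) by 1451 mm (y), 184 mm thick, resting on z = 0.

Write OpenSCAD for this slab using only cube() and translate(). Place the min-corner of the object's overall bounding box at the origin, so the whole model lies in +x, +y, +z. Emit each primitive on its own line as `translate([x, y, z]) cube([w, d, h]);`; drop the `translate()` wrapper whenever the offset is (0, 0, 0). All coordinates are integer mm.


cube([2845, 1451, 184]);


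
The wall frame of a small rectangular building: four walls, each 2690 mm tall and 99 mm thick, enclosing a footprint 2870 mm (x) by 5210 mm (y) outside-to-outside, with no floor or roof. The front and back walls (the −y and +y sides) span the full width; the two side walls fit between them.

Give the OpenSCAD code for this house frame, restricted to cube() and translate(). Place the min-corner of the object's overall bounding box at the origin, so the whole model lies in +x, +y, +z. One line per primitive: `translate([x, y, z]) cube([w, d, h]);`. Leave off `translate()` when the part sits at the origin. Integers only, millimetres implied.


cube([2870, 99, 2690]);
translate([0, 5111, 0]) cube([2870, 99, 2690]);
translate([0, 99, 0]) cube([99, 5012, 2690]);
translate([2771, 99, 0]) cube([99, 5012, 2690]);


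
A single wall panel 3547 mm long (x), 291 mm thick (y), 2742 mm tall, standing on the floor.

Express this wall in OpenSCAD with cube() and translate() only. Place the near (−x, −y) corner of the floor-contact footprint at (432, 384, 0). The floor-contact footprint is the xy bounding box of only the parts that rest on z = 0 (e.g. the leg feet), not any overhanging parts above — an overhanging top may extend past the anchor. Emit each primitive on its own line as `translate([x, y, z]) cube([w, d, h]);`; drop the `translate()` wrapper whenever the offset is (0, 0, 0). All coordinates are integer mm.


translate([432, 384, 0]) cube([3547, 291, 2742]);


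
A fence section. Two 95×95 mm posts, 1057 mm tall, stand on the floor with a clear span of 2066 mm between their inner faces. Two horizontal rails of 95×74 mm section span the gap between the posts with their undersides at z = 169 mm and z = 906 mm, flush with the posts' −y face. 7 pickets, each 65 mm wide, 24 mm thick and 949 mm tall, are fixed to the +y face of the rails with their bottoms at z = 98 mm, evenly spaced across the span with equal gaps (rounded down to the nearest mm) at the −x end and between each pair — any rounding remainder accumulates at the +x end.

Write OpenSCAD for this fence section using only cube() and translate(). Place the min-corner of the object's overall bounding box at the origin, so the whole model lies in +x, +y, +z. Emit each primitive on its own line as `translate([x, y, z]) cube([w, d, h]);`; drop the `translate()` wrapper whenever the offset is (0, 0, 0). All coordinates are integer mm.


cube([95, 95, 1057]);
translate([2161, 0, 0]) cube([95, 95, 1057]);
translate([95, 0, 169]) cube([2066, 95, 74]);
translate([95, 0, 906]) cube([2066, 95, 74]);
translate([296, 95, 98]) cube([65, 24, 949]);
translate([562, 95, 98]) cube([65, 24, 949]);
translate([828, 95, 98]) cube([65, 24, 949]);
translate([1094, 95, 98]) cube([65, 24, 949]);
translate([1360, 95, 98]) cube([65, 24, 949]);
translate([1626, 95, 98]) cube([65, 24, 949]);
translate([1892, 95, 98]) cube([65, 24, 949]);


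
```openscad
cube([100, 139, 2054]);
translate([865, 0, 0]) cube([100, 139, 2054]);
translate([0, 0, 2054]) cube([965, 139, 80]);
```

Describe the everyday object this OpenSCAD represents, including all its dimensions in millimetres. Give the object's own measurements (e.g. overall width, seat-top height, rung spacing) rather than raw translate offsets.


A door frame. The clear opening is 765 mm wide and 2054 mm high. Two 100 mm wide jambs, 139 mm deep, stand either side of the opening from the floor to the top of the opening. A 80 mm thick head sits across the top of both jambs, spanning the full outside width of the frame.


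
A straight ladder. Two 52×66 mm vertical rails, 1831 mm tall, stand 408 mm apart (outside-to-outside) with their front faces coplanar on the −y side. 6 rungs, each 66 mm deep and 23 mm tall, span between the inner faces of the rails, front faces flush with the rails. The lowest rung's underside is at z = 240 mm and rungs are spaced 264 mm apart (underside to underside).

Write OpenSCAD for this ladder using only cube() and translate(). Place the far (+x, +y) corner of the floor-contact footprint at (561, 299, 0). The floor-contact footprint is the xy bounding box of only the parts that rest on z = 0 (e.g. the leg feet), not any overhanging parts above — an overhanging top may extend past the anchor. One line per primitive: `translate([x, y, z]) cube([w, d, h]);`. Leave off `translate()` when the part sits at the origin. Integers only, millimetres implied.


// rung span = 408 - 2*52 = 304
// rung[k] z = 240 + k*264
translate([153, 233, 0]) cube([52, 66, 1831]);
translate([509, 233, 0]) cube([52, 66, 1831]);
translate([205, 233, 240]) cube([304, 66, 23]);
translate([205, 233, 504]) cube([304, 66, 23]);
translate([205, 233, 768]) cube([304, 66, 23]);
translate([205, 233, 1032]) cube([304, 66, 23]);
translate([205, 233, 1296]) cube([304, 66, 23]);
translate([205, 233, 1560]) cube([304, 66, 23]);


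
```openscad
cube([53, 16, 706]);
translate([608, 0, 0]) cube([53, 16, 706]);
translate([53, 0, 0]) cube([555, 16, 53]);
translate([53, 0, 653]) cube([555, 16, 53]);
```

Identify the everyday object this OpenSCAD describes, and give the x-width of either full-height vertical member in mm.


A picture frame. The border width is 53 mm.

Four thin pieces enclosing a rectangular opening — a picture frame. The two full-height stiles are 706 mm tall; the top rail sits at z = 653 and is 53 mm tall, so the border above the opening is 706 − 653 = 53 mm, matching the stile x-width.


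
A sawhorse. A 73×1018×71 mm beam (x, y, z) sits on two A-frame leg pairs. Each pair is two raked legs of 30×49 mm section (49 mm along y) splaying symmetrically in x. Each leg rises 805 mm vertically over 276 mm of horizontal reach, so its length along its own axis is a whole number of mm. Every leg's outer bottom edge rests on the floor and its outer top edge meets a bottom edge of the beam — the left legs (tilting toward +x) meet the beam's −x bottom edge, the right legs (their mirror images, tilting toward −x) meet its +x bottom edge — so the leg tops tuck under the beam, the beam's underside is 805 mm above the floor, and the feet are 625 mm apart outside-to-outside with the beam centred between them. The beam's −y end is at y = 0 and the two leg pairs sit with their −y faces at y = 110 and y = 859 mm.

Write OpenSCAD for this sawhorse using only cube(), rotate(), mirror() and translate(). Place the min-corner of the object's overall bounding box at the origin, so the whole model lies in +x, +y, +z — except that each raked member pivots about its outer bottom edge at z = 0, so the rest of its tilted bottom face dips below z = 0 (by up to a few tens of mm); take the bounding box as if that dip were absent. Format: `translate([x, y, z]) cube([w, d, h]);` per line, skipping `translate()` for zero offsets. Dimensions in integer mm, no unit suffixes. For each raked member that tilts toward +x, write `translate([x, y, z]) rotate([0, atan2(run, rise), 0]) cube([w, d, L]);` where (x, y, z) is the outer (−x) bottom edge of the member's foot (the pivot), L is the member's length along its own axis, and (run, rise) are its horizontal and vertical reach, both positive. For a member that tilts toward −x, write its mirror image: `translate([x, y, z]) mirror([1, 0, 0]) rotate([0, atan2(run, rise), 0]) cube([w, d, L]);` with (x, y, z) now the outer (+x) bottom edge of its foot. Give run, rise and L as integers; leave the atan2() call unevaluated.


translate([276, 0, 805]) cube([73, 1018, 71]);
translate([0, 110, 0]) rotate([0, atan2(276, 805), 0]) cube([30, 49, 851]);
translate([625, 110, 0]) mirror([1, 0, 0]) rotate([0, atan2(276, 805), 0]) cube([30, 49, 851]);
translate([0, 859, 0]) rotate([0, atan2(276, 805), 0]) cube([30, 49, 851]);
translate([625, 859, 0]) mirror([1, 0, 0]) rotate([0, atan2(276, 805), 0]) cube([30, 49, 851]);


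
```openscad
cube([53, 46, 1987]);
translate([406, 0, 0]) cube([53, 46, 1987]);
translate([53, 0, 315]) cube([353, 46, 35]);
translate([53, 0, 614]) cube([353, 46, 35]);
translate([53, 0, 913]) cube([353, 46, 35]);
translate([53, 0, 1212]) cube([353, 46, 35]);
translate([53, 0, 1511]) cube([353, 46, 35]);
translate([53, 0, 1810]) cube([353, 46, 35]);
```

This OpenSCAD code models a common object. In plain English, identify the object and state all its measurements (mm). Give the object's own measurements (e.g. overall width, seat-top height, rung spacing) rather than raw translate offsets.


A straight ladder. Two 53×46 mm vertical rails, 1987 mm tall, stand 459 mm apart (outside-to-outside) with their front faces coplanar on the −y side. 6 rungs, each 46 mm deep and 35 mm tall, span between the inner faces of the rails, front faces flush with the rails. The lowest rung's underside is at z = 315 mm and rungs are spaced 299 mm apart (underside to underside).


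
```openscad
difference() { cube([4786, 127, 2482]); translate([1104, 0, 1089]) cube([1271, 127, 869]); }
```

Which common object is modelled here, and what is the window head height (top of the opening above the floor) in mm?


A wall with a window opening. The window head height is 1958 mm.

A wall with a rectangular opening subtracted — a window. Sill at z = 1089, opening 869 mm tall, so the head is at 1089 + 869 = 1958 mm.


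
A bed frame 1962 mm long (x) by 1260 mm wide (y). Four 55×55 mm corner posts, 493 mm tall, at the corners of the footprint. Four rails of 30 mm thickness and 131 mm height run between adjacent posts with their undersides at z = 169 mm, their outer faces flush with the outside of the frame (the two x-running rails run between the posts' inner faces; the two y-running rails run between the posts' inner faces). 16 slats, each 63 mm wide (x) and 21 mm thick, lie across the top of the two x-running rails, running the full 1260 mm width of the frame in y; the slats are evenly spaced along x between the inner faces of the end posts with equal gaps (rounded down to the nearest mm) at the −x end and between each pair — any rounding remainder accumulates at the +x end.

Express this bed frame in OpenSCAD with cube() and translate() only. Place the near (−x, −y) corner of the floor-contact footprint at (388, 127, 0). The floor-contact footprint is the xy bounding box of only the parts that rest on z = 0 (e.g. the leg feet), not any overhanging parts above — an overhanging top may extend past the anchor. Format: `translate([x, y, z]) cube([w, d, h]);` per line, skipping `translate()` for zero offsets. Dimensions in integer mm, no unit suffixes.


translate([388, 127, 0]) cube([55, 55, 493]);
translate([388, 1332, 0]) cube([55, 55, 493]);
translate([2295, 127, 0]) cube([55, 55, 493]);
translate([2295, 1332, 0]) cube([55, 55, 493]);
translate([443, 127, 169]) cube([1852, 30, 131]);
translate([443, 1357, 169]) cube([1852, 30, 131]);
translate([388, 182, 169]) cube([30, 1150, 131]);
translate([2320, 182, 169]) cube([30, 1150, 131]);
translate([492, 127, 300]) cube([63, 1260, 21]);
translate([604, 127, 300]) cube([63, 1260, 21]);
translate([716, 127, 300]) cube([63, 1260, 21]);
translate([828, 127, 300]) cube([63, 1260, 21]);
translate([940, 127, 300]) cube([63, 1260, 21]);
translate([1052, 127, 300]) cube([63, 1260, 21]);
translate([1164, 127, 300]) cube([63, 1260, 21]);
translate([1276, 127, 300]) cube([63, 1260, 21]);
translate([1388, 127, 300]) cube([63, 1260, 21]);
translate([1500, 127, 300]) cube([63, 1260, 21]);
translate([1612, 127, 300]) cube([63, 1260, 21]);
translate([1724, 127, 300]) cube([63, 1260, 21]);
translate([1836, 127, 300]) cube([63, 1260, 21]);
translate([1948, 127, 300]) cube([63, 1260, 21]);
translate([2060, 127, 300]) cube([63, 1260, 21]);
translate([2172, 127, 300]) cube([63, 1260, 21]);


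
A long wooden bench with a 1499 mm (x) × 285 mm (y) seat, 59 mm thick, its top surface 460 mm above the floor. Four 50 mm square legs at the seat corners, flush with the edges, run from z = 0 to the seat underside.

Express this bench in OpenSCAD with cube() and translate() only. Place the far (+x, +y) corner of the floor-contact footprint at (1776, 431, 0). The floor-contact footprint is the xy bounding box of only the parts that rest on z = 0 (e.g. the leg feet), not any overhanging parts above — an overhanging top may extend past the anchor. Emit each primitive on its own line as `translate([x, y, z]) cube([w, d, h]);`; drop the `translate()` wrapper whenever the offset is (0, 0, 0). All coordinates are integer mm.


translate([277, 146, 401]) cube([1499, 285, 59]);
translate([277, 146, 0]) cube([50, 50, 401]);
translate([277, 381, 0]) cube([50, 50, 401]);
translate([1726, 146, 0]) cube([50, 50, 401]);
translate([1726, 381, 0]) cube([50, 50, 401]);


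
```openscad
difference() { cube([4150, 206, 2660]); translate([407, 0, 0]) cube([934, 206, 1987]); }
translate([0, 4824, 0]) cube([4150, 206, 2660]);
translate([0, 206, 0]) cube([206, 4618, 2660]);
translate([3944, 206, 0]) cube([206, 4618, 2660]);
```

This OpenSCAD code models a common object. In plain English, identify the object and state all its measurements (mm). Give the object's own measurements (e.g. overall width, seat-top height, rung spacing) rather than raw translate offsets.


A single room: four walls, each 2660 mm tall and 206 mm thick, enclosing an outside footprint 4150×5030 mm (x × y), no floor or roof. The front and back walls (−y and +y sides) run the full x-width; the side walls fit between their inner faces. A door opening 934 mm wide and 1987 mm tall is cut through the front wall from the floor up, its −x edge 407 mm from the wall's −x end.


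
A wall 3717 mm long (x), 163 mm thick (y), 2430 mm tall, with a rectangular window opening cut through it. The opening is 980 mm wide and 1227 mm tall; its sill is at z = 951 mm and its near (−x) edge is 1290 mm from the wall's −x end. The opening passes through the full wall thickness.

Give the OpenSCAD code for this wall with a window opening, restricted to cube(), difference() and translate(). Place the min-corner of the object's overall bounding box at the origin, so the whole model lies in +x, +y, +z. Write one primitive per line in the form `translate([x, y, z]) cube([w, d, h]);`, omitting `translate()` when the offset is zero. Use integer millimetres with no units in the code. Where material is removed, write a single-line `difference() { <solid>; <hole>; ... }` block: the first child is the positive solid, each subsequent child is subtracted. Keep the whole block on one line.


difference() { cube([3717, 163, 2430]); translate([1290, 0, 951]) cube([980, 163, 1227]); }


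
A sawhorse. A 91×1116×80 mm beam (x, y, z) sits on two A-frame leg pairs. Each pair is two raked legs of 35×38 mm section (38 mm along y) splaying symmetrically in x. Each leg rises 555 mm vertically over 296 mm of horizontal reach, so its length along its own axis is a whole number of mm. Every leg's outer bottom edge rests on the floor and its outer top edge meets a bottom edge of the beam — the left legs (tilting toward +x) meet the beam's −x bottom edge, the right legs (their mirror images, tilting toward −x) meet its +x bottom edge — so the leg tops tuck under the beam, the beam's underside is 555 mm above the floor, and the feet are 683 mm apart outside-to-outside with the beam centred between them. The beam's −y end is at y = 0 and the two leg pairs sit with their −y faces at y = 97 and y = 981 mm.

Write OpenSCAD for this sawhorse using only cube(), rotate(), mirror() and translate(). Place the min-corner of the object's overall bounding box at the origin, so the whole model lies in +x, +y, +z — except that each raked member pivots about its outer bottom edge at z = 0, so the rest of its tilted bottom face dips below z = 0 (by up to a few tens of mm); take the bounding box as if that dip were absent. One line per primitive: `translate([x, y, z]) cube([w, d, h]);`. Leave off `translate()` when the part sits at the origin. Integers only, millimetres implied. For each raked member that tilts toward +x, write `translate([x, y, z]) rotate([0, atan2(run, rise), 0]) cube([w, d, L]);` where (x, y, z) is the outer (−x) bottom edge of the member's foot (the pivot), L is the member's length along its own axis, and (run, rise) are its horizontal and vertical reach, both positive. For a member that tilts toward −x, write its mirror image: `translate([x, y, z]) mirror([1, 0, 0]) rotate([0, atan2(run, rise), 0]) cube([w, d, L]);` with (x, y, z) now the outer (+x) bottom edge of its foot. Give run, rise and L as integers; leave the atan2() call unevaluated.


translate([296, 0, 555]) cube([91, 1116, 80]);
translate([0, 97, 0]) rotate([0, atan2(296, 555), 0]) cube([35, 38, 629]);
translate([683, 97, 0]) mirror([1, 0, 0]) rotate([0, atan2(296, 555), 0]) cube([35, 38, 629]);
translate([0, 981, 0]) rotate([0, atan2(296, 555), 0]) cube([35, 38, 629]);
translate([683, 981, 0]) mirror([1, 0, 0]) rotate([0, atan2(296, 555), 0]) cube([35, 38, 629]);


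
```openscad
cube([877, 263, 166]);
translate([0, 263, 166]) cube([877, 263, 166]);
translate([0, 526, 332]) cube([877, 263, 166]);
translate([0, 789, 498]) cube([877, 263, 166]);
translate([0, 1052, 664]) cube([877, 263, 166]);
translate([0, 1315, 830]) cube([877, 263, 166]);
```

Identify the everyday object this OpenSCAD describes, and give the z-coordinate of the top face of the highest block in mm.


A staircase. The total rise is 996 mm.

6 identical blocks, each offset up and back from the previous — a staircase. Each step is 166 mm tall and there are 6 of them, so the total rise is 6 × 166 = 996 mm.


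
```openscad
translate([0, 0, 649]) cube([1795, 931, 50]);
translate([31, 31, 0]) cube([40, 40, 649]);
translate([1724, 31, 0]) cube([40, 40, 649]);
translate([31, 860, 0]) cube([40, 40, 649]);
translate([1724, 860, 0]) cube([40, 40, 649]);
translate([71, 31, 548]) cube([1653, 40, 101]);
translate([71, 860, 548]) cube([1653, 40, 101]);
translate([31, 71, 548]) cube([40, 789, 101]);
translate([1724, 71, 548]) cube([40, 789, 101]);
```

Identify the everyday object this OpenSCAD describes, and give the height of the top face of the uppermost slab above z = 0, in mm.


A table. The table height is 699 mm.

A 1795×931×50 slab sits at z = 649 on four 40 mm square posts — a table. The top surface is at 649 + 50 = 699 mm.


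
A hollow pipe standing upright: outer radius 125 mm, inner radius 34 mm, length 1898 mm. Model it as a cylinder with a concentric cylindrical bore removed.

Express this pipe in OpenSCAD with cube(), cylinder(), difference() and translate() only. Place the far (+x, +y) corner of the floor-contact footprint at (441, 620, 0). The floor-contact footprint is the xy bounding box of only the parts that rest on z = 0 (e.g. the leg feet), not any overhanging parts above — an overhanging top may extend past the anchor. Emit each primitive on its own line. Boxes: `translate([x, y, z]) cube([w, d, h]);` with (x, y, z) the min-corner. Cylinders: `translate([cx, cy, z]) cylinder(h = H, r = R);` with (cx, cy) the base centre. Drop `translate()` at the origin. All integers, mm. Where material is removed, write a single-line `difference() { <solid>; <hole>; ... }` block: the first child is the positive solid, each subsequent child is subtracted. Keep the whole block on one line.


difference() { translate([316, 495, 0]) cylinder(h = 1898, r = 125); translate([316, 495, 0]) cylinder(h = 1898, r = 34); }


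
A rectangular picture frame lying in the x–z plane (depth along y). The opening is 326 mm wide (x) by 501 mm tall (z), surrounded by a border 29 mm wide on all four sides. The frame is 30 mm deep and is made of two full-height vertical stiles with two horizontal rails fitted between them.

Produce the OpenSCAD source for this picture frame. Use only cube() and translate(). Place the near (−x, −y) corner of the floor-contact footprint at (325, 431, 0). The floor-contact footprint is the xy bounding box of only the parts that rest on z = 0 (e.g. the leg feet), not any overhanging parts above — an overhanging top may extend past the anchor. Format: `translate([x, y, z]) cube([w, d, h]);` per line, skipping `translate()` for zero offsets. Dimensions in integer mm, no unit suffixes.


translate([325, 431, 0]) cube([29, 30, 559]);
translate([680, 431, 0]) cube([29, 30, 559]);
translate([354, 431, 0]) cube([326, 30, 29]);
translate([354, 431, 530]) cube([326, 30, 29]);


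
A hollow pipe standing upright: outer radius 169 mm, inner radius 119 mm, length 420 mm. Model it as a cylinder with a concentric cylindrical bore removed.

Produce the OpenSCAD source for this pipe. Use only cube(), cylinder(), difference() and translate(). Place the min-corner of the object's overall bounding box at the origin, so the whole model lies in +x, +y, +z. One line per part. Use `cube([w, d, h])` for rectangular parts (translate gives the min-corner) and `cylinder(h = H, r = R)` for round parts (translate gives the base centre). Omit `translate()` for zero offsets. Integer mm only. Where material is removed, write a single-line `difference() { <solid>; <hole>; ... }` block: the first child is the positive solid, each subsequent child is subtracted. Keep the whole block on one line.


difference() { translate([169, 169, 0]) cylinder(h = 420, r = 169); translate([169, 169, 0]) cylinder(h = 420, r = 119); }


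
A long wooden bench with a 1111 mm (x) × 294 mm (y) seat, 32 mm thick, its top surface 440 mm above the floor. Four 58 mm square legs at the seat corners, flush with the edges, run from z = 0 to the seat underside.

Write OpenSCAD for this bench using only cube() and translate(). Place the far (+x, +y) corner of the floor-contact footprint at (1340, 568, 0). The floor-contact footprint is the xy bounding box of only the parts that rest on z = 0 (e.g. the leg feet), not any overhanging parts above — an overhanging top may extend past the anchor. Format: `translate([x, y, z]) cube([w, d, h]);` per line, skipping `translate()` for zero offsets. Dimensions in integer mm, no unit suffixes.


// leg_h = 440 − 32 = 408
translate([229, 274, 408]) cube([1111, 294, 32]);
translate([229, 274, 0]) cube([58, 58, 408]);
translate([229, 510, 0]) cube([58, 58, 408]);
translate([1282, 274, 0]) cube([58, 58, 408]);
translate([1282, 510, 0]) cube([58, 58, 408]);


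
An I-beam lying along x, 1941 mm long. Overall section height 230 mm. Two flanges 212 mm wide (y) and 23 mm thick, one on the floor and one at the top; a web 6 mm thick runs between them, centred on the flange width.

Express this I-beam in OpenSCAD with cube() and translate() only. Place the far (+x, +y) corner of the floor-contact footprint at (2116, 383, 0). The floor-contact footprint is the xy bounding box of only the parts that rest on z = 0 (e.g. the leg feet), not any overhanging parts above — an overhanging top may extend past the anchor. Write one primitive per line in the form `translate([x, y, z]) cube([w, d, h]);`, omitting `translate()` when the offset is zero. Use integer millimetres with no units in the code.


translate([175, 171, 0]) cube([1941, 212, 23]);
translate([175, 274, 23]) cube([1941, 6, 184]);
translate([175, 171, 207]) cube([1941, 212, 23]);


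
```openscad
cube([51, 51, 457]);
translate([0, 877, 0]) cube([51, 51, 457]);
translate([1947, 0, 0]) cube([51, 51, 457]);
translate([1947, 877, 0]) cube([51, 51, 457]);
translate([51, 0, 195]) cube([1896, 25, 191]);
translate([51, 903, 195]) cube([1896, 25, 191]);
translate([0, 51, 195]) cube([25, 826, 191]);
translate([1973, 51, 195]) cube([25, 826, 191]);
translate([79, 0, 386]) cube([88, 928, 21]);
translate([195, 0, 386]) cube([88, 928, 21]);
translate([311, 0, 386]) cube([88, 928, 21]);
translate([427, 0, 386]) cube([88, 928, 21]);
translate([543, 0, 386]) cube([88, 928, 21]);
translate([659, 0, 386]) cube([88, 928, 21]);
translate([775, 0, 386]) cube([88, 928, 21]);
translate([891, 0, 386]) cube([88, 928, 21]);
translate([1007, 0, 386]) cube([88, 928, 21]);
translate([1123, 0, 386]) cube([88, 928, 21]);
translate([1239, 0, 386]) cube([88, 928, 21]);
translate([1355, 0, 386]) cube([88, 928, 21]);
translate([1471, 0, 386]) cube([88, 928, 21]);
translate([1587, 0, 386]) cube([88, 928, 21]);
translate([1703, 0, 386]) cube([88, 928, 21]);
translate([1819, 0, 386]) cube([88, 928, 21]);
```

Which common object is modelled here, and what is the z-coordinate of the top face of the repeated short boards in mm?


A bed frame. The slat-top height is 407 mm.

Four posts, four rails, and a row of slats — a bed frame. Slats sit on the rails at z = 195 + 191 = 386; with slat thickness 21, the top is 407 mm.


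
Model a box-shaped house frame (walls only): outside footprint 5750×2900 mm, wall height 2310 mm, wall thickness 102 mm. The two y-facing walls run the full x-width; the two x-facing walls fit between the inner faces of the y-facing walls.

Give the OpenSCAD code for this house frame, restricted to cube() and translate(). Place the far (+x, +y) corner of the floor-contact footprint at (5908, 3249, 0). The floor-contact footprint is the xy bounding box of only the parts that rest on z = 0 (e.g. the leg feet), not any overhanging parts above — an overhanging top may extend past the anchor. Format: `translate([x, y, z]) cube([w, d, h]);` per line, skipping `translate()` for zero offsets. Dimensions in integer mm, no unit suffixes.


translate([158, 349, 0]) cube([5750, 102, 2310]);
translate([158, 3147, 0]) cube([5750, 102, 2310]);
translate([158, 451, 0]) cube([102, 2696, 2310]);
translate([5806, 451, 0]) cube([102, 2696, 2310]);


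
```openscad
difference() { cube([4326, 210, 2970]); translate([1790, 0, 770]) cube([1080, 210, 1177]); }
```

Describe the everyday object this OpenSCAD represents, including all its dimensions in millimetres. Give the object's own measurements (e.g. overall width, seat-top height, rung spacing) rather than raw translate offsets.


A wall 4326 mm long (x), 210 mm thick (y), 2970 mm tall, with a rectangular window opening cut through it. The opening is 1080 mm wide and 1177 mm tall; its sill is at z = 770 mm and its near (−x) edge is 1790 mm from the wall's −x end. The opening passes through the full wall thickness.


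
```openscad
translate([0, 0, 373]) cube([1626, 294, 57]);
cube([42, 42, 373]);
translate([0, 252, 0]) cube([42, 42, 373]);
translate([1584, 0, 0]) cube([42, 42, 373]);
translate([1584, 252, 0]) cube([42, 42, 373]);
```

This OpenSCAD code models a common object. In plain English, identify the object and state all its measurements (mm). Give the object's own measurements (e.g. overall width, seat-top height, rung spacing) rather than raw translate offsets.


A long wooden bench with a 1626 mm (x) × 294 mm (y) seat, 57 mm thick, its top surface 430 mm above the floor. Four 42 mm square legs at the seat corners, flush with the edges, run from z = 0 to the seat underside.


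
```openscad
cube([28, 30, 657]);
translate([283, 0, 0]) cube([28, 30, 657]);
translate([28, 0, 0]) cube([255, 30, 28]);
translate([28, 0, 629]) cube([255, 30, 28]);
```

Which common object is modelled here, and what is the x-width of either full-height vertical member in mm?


A picture frame. The border width is 28 mm.

Four thin pieces enclosing a rectangular opening — a picture frame. The two full-height stiles are 657 mm tall; the top rail sits at z = 629 and is 28 mm tall, so the border above the opening is 657 − 629 = 28 mm, matching the stile x-width.


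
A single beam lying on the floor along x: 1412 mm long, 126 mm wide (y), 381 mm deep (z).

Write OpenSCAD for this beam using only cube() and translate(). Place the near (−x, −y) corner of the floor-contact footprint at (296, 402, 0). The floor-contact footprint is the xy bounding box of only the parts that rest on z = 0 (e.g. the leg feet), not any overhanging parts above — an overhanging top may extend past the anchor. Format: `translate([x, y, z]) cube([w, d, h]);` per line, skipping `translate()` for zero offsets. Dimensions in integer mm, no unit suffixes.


translate([296, 402, 0]) cube([1412, 126, 381]);


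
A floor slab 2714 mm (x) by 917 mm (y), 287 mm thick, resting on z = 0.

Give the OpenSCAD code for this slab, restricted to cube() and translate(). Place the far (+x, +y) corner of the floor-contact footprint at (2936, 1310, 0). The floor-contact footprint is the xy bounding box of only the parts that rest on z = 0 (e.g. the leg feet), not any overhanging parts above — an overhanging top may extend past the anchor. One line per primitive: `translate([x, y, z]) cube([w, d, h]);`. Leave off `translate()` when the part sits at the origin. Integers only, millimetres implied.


translate([222, 393, 0]) cube([2714, 917, 287]);


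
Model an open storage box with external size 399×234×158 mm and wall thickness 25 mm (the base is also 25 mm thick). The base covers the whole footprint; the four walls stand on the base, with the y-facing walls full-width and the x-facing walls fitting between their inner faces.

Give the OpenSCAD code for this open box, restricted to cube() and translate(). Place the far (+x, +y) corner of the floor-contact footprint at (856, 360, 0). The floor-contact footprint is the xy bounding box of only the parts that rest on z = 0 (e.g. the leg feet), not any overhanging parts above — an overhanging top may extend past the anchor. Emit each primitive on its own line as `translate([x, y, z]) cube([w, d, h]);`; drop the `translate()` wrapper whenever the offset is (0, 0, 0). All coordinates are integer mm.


translate([457, 126, 0]) cube([399, 234, 25]);
translate([457, 126, 25]) cube([399, 25, 133]);
translate([457, 335, 25]) cube([399, 25, 133]);
translate([457, 151, 25]) cube([25, 184, 133]);
translate([831, 151, 25]) cube([25, 184, 133]);


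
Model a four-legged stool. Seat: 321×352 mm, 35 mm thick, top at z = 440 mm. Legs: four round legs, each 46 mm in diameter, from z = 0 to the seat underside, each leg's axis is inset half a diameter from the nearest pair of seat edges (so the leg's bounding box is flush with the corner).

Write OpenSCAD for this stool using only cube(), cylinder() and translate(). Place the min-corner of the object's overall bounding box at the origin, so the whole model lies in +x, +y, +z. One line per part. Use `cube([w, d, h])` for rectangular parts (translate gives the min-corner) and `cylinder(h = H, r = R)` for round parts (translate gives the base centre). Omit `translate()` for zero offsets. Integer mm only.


translate([0, 0, 405]) cube([321, 352, 35]);
translate([23, 23, 0]) cylinder(h = 405, r = 23);
translate([298, 23, 0]) cylinder(h = 405, r = 23);
translate([23, 329, 0]) cylinder(h = 405, r = 23);
translate([298, 329, 0]) cylinder(h = 405, r = 23);


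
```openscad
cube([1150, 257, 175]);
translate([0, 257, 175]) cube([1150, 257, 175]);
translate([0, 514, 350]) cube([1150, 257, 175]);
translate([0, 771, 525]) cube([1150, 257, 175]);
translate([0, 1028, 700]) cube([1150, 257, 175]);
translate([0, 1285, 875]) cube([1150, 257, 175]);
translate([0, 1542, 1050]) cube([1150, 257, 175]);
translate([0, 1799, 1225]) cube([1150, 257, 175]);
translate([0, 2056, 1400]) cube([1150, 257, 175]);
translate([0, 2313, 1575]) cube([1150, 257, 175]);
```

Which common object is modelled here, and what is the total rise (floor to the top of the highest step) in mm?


A staircase. The total rise is 1750 mm.

10 identical blocks, each offset up and back from the previous — a staircase. Each step is 175 mm tall and there are 10 of them, so the total rise is 10 × 175 = 1750 mm.


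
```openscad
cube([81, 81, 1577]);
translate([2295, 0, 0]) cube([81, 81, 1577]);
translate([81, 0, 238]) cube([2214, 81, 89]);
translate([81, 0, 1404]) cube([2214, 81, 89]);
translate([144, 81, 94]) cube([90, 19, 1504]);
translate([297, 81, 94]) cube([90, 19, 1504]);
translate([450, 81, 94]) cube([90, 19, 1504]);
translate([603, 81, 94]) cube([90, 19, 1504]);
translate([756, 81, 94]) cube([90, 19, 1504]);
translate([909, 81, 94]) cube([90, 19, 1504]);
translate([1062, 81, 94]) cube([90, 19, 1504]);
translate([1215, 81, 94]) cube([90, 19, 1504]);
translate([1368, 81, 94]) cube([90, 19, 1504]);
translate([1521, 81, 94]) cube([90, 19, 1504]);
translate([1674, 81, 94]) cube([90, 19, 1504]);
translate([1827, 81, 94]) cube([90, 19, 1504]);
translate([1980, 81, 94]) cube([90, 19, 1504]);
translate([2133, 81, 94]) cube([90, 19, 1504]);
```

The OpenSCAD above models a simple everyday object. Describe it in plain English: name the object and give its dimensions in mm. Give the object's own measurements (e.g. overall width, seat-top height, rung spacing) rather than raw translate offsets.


A fence section. Two 81×81 mm posts, 1577 mm tall, stand on the floor with a clear span of 2214 mm between their inner faces. Two horizontal rails of 81×89 mm section span the gap between the posts with their undersides at z = 238 mm and z = 1404 mm, flush with the posts' −y face. 14 pickets, each 90 mm wide, 19 mm thick and 1504 mm tall, are fixed to the +y face of the rails with their bottoms at z = 94 mm, spaced across the span with a 63 mm gap after the −x post and between neighbouring pickets, with 72 mm left before the +x post.


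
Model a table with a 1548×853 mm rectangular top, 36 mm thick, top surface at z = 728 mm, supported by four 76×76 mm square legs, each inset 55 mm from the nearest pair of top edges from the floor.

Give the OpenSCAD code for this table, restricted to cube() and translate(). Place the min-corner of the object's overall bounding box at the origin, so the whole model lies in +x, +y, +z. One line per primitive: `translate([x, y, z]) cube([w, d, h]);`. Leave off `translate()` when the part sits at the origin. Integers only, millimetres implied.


translate([0, 0, 692]) cube([1548, 853, 36]);
translate([55, 55, 0]) cube([76, 76, 692]);
translate([1417, 55, 0]) cube([76, 76, 692]);
translate([55, 722, 0]) cube([76, 76, 692]);
translate([1417, 722, 0]) cube([76, 76, 692]);


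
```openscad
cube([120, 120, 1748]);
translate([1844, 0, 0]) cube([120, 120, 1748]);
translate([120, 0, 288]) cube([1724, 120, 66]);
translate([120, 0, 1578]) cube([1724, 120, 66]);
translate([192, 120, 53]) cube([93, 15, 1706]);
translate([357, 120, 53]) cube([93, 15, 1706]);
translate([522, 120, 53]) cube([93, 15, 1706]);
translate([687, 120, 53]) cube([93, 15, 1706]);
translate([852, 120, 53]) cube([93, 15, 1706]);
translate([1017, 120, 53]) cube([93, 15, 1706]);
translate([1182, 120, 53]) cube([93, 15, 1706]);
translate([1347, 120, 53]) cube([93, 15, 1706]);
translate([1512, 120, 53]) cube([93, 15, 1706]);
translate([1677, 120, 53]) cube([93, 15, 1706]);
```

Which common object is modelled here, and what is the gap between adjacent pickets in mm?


A fence section. The picket gap is 72 mm.

Two posts, two rails, 10 pickets — a fence section. Span 1724 mm holds 10 pickets of 93 mm with 11 equal gaps: ⌊(1724 − 10·93) / 11⌋ = 72 mm.


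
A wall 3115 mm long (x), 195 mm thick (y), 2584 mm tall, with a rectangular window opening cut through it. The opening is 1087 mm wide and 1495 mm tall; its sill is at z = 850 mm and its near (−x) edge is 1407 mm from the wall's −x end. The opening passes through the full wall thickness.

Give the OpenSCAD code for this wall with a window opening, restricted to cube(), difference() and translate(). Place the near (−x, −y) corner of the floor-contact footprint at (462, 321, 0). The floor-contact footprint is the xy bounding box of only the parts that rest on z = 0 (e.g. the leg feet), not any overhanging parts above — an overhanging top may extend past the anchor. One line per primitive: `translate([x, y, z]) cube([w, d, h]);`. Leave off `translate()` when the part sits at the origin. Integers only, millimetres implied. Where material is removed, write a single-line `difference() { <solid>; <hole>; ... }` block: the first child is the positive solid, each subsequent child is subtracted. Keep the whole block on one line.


difference() { translate([462, 321, 0]) cube([3115, 195, 2584]); translate([1869, 321, 850]) cube([1087, 195, 1495]); }


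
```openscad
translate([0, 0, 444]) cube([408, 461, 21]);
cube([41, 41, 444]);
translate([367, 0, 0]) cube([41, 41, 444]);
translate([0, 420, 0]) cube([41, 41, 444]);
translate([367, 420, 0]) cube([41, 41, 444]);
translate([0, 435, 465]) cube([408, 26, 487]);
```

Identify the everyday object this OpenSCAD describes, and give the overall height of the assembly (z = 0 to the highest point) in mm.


A chair. The overall height is 952 mm.

A slab on four corner posts with a tall panel at the back — a chair. The seat slab sits at z = 444 with thickness 21, and the 487 mm backrest starts at the seat top, so the overall height is 444 + 21 + 487 = 952 mm.


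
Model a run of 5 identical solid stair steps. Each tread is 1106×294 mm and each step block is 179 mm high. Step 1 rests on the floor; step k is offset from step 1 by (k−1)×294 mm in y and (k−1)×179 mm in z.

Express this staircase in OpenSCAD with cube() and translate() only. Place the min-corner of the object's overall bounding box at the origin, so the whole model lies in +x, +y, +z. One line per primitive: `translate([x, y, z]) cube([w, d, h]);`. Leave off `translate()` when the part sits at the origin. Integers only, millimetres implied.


cube([1106, 294, 179]);
translate([0, 294, 179]) cube([1106, 294, 179]);
translate([0, 588, 358]) cube([1106, 294, 179]);
translate([0, 882, 537]) cube([1106, 294, 179]);
translate([0, 1176, 716]) cube([1106, 294, 179]);


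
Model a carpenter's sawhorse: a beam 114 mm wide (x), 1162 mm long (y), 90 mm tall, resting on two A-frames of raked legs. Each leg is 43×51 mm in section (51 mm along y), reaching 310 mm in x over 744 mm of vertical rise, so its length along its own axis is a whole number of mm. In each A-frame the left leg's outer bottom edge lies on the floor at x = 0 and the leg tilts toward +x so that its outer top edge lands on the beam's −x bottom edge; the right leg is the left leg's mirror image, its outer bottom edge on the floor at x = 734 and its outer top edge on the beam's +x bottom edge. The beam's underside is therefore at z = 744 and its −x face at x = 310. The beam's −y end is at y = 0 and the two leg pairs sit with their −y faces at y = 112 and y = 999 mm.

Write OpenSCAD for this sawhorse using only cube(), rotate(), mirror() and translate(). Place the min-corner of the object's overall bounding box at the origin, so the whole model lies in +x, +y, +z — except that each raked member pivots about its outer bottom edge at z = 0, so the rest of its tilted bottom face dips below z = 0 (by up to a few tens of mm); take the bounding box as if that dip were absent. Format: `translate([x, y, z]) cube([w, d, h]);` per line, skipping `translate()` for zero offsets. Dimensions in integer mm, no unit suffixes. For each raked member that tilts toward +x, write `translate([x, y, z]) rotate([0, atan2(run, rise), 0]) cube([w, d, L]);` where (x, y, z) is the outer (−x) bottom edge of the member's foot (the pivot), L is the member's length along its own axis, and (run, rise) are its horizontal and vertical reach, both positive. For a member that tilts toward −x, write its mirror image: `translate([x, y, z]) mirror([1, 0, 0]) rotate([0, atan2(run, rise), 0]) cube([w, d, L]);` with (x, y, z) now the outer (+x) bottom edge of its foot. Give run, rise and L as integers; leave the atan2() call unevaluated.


translate([310, 0, 744]) cube([114, 1162, 90]);
translate([0, 112, 0]) rotate([0, atan2(310, 744), 0]) cube([43, 51, 806]);
translate([734, 112, 0]) mirror([1, 0, 0]) rotate([0, atan2(310, 744), 0]) cube([43, 51, 806]);
translate([0, 999, 0]) rotate([0, atan2(310, 744), 0]) cube([43, 51, 806]);
translate([734, 999, 0]) mirror([1, 0, 0]) rotate([0, atan2(310, 744), 0]) cube([43, 51, 806]);
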